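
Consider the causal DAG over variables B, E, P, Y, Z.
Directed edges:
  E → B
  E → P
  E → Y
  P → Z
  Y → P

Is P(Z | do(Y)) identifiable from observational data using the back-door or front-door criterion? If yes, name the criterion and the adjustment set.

desc(Y)\{Y}={P,Z}; candidates ⊆ {B,E}.
size 0: {}; under {} Y still reaches {B,E,P,Z} ∋ Z.
{E}: Y⊥Z given {E} in G with Y→· removed — back-door holds.
P(Z|do(Y)) = Σ_{E} P(Z|Y,E)·P(E).

P(Z|do(Y)): backdoor, adjust for {E}.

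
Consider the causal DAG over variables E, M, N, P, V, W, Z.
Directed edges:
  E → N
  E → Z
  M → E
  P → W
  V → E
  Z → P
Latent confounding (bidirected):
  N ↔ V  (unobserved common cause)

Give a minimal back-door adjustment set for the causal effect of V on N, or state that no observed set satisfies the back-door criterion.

V→N: no observed back-door set.

desc(V)\{V}={E,N,P,W,Z}; candidates ⊆ {M}.
V↔N: latent back-door arc(s) into V.
size 0: {}; under {} V still reaches {N} ∋ N.
size 1: {M}; under {M} V still reaches {N} ∋ N.
V↔N cannot be blocked by any observed set — no back-door set.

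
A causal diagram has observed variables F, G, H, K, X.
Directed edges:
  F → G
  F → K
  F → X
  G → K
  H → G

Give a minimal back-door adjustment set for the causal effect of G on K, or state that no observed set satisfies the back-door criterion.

desc(G)\{G}={K}; candidates ⊆ {F,H,X}.
size 0: {}; under {} G still reaches {F,H,K,X} ∋ K.
{F}: G⊥K given {F} in G with G→· removed — back-door holds.

G→K: minimal back-door set {F}.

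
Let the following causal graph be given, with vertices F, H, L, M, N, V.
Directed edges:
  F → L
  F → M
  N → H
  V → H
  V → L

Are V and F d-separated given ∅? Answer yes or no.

Yes — V ⊥ F | ∅.

Bayes-Ball from V | ∅ reaches {H,L}.
F ∉ reach(V|∅) ⇒ V ⊥ F | ∅.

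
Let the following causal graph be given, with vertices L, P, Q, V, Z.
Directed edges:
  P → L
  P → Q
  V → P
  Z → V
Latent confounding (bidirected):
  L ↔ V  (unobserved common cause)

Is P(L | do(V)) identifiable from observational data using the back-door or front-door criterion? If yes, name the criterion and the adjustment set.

P(L|do(V)): frontdoor, adjust for {P}.

desc(V)\{V}={L,P,Q}; candidates ⊆ {Z}.
V↔L: latent back-door arc(s) into V.
size 0: {}; under {} V still reaches {L,Z} ∋ L.
size 1: {Z}; under {Z} V still reaches {L} ∋ L.
V↔L cannot be blocked by any observed set — no back-door set.
{P}: (i) intercepts every directed V→L path; (ii) no back-door V→{P}; (iii) {V} blocks every back-door {P}→L. Front-door holds.
P(L|do(V)) = Σ_{P} P(P|V) Σ_{V'} P(L|P,V')P(V').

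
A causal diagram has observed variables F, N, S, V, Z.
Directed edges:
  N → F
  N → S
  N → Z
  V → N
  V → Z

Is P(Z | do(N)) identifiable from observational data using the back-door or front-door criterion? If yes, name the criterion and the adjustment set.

P(Z|do(N)): backdoor, adjust for {V}.

desc(N)\{N}={F,S,Z}; candidates ⊆ {V}.
size 0: {}; under {} N still reaches {V,Z} ∋ Z.
{V}: N⊥Z given {V} in G with N→· removed — back-door holds.
P(Z|do(N)) = Σ_{V} P(Z|N,V)·P(V).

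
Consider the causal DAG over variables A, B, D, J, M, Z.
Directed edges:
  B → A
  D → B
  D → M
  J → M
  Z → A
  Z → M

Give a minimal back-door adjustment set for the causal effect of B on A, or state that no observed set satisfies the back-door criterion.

B→A: minimal back-door set ∅.

desc(B)\{B}={A}; candidates ⊆ {D,J,M,Z}.
∅: B⊥A given ∅ in G with B→· removed — back-door holds.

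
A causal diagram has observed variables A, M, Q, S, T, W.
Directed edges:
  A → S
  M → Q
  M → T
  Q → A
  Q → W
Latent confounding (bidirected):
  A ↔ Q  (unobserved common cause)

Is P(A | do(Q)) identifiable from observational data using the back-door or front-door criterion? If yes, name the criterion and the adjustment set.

P(A|do(Q)): not identifiable (no BD/FD set).

desc(Q)\{Q}={A,S,W}; candidates ⊆ {M,T}.
Q↔A: latent back-door arc(s) into Q.
size 0: {}; under {} Q still reaches {A,M,S,T} ∋ A.
size 1: {M}, {T}; under {M} Q still reaches {A,S} ∋ A.
size 2: {M,T}; under {M,T} Q still reaches {A,S} ∋ A.
Q↔A cannot be blocked by any observed set — no back-door set.
No mediator lies on a directed Q→…→A path.
Neither criterion identifies P(A|do(Q)) in this graph.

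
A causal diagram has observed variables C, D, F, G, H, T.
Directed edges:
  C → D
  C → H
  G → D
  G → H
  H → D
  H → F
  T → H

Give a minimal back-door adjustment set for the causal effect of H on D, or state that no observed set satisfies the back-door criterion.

H→D: minimal back-door set {C, G}.

desc(H)\{H}={D,F}; candidates ⊆ {C,G,T}.
size 0: {}; under {} H still reaches {C,D,G,T} ∋ D.
size 1: {C}, {G}, {T}; under {C} H still reaches {D,G,T} ∋ D.
{C,G}: H⊥D given {C,G} in G with H→· removed — back-door holds.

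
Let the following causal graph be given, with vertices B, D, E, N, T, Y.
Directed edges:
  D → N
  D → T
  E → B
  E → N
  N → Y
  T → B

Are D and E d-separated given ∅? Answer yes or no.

Yes — D ⊥ E | ∅.

Bayes-Ball from D | ∅ reaches {B,N,T,Y}.
E ∉ reach(D|∅) ⇒ D ⊥ E | ∅.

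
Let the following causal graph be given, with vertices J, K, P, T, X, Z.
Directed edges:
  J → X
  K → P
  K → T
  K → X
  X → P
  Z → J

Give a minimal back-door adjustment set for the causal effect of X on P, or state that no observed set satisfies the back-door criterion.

desc(X)\{X}={P}; candidates ⊆ {J,K,T,Z}.
size 0: {}; under {} X still reaches {J,K,P,T,Z} ∋ P.
{K}: X⊥P given {K} in G with X→· removed — back-door holds.

X→P: minimal back-door set {K}.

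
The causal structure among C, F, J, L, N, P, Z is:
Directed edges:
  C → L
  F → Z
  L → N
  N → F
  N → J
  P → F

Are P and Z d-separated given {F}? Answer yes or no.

Bayes-Ball from P | {F} reaches {C,J,L,N}.
Z ∉ reach(P|{F}) ⇒ P ⊥ Z | {F}.

Yes — P ⊥ Z | {F}.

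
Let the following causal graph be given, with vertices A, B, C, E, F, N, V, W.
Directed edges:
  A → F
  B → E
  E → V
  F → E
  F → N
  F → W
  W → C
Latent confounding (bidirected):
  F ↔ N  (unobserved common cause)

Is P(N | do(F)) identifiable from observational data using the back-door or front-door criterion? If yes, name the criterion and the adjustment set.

desc(F)\{F}={C,E,N,V,W}; candidates ⊆ {A,B}.
F↔N: latent back-door arc(s) into F.
size 0: {}; under {} F still reaches {A,N} ∋ N.
size 1: {A}, {B}; under {A} F still reaches {N} ∋ N.
size 2: {A,B}; under {A,B} F still reaches {N} ∋ N.
F↔N cannot be blocked by any observed set — no back-door set.
No mediator lies on a directed F→…→N path.
Neither criterion identifies P(N|do(F)) in this graph.

P(N|do(F)): not identifiable (no BD/FD set).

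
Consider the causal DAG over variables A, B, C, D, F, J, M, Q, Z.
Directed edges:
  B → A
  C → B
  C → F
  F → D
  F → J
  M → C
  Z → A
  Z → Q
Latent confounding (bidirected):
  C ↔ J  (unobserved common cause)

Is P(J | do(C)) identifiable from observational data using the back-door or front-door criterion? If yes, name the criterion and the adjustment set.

P(J|do(C)): frontdoor, adjust for {F}.

desc(C)\{C}={A,B,D,F,J}; candidates ⊆ {M,Q,Z}.
C↔J: latent back-door arc(s) into C.
size 0: {}; under {} C still reaches {J,M} ∋ J.
size 1: {M}, {Q}, {Z}; under {M} C still reaches {J} ∋ J.
size 2: {M,Q}, {M,Z}, {Q,Z}; under {M,Q} C still reaches {J} ∋ J.
C↔J cannot be blocked by any observed set — no back-door set.
{F}: (i) intercepts every directed C→J path; (ii) no back-door C→{F}; (iii) {C} blocks every back-door {F}→J. Front-door holds.
P(J|do(C)) = Σ_{F} P(F|C) Σ_{C'} P(J|F,C')P(C').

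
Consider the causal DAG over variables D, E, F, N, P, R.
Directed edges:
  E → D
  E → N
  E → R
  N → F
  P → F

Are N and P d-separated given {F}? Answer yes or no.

No — N and P are d-connected given {F}.

Bayes-Ball from N | {F} reaches {D,E,P,R}.
P ∈ reach(N|{F}) ⇒ N ⊥̸ P | {F}.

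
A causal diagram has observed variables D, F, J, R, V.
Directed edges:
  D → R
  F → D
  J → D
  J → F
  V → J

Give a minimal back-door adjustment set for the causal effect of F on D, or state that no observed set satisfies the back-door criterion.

desc(F)\{F}={D,R}; candidates ⊆ {J,V}.
size 0: {}; under {} F still reaches {D,J,R,V} ∋ D.
{J}: F⊥D given {J} in G with F→· removed — back-door holds.

F→D: minimal back-door set {J}.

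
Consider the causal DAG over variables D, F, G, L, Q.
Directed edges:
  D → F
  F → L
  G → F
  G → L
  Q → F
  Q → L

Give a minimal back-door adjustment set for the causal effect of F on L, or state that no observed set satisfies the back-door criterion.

F→L: minimal back-door set {G, Q}.

desc(F)\{F}={L}; candidates ⊆ {D,G,Q}.
size 0: {}; under {} F still reaches {D,G,L,Q} ∋ L.
size 1: {D}, {G}, {Q}; under {D} F still reaches {G,L,Q} ∋ L.
{G,Q}: F⊥L given {G,Q} in G with F→· removed — back-door holds.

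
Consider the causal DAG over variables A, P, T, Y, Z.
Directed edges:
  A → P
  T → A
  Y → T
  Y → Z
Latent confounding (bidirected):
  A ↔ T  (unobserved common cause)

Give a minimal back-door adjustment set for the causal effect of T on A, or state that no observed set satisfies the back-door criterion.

desc(T)\{T}={A,P}; candidates ⊆ {Y,Z}.
T↔A: latent back-door arc(s) into T.
size 0: {}; under {} T still reaches {A,P,Y,Z} ∋ A.
size 1: {Y}, {Z}; under {Y} T still reaches {A,P} ∋ A.
size 2: {Y,Z}; under {Y,Z} T still reaches {A,P} ∋ A.
T↔A cannot be blocked by any observed set — no back-door set.

T→A: no observed back-door set.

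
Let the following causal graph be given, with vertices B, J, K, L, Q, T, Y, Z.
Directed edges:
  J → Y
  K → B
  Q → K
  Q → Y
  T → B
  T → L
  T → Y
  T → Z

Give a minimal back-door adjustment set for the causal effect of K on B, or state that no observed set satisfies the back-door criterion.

K→B: minimal back-door set ∅.

desc(K)\{K}={B}; candidates ⊆ {J,L,Q,T,Y,Z}.
∅: K⊥B given ∅ in G with K→· removed — back-door holds.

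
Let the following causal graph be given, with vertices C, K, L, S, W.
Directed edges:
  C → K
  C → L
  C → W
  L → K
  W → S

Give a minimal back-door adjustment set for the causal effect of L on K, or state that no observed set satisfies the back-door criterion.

L→K: minimal back-door set {C}.

desc(L)\{L}={K}; candidates ⊆ {C,S,W}.
size 0: {}; under {} L still reaches {C,K,S,W} ∋ K.
{C}: L⊥K given {C} in G with L→· removed — back-door holds.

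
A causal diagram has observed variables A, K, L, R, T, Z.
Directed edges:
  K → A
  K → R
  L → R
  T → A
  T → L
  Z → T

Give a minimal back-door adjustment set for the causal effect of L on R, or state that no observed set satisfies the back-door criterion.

desc(L)\{L}={R}; candidates ⊆ {A,K,T,Z}.
∅: L⊥R given ∅ in G with L→· removed — back-door holds.

L→R: minimal back-door set ∅.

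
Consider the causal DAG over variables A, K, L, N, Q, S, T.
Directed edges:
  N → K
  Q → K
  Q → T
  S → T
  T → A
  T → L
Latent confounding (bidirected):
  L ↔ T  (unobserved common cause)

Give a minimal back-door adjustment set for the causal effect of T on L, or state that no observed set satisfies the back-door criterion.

T→L: no observed back-door set.

desc(T)\{T}={A,L}; candidates ⊆ {K,N,Q,S}.
T↔L: latent back-door arc(s) into T.
size 0: {}; under {} T still reaches {K,L,Q,S} ∋ L.
size 1: {K}, {N}, {Q} …(+1); under {K} T still reaches {L,N,Q,S} ∋ L.
size 2: {K,N}, {K,Q}, {K,S} …(+3); under {K,N} T still reaches {L,Q,S} ∋ L.
T↔L cannot be blocked by any observed set — no back-door set.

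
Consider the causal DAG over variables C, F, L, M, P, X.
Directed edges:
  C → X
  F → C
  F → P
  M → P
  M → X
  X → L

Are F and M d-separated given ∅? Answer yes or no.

Bayes-Ball from F | ∅ reaches {C,L,P,X}.
M ∉ reach(F|∅) ⇒ F ⊥ M | ∅.

Yes — F ⊥ M | ∅.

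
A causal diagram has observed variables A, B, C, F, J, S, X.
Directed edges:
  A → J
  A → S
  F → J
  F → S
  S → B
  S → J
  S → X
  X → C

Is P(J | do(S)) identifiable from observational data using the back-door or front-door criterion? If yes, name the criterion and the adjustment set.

desc(S)\{S}={B,C,J,X}; candidates ⊆ {A,F}.
size 0: {}; under {} S still reaches {A,F,J} ∋ J.
size 1: {A}, {F}; under {A} S still reaches {F,J} ∋ J.
{A,F}: S⊥J given {A,F} in G with S→· removed — back-door holds.
P(J|do(S)) = Σ_{A,F} P(J|S,A,F)·P(A,F).

P(J|do(S)): backdoor, adjust for {A, F}.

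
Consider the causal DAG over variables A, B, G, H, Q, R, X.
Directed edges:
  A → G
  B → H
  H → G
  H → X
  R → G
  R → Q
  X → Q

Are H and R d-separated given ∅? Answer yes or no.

Yes — H ⊥ R | ∅.

Bayes-Ball from H | ∅ reaches {B,G,Q,X}.
R ∉ reach(H|∅) ⇒ H ⊥ R | ∅.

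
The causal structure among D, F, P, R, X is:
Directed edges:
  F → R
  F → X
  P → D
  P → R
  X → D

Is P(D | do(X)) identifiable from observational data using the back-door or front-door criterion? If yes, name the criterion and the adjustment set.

P(D|do(X)): backdoor, adjust for ∅.

desc(X)\{X}={D}; candidates ⊆ {F,P,R}.
∅: X⊥D given ∅ in G with X→· removed — back-door holds.
P(D|do(X)) = P(D|X) — no adjustment needed.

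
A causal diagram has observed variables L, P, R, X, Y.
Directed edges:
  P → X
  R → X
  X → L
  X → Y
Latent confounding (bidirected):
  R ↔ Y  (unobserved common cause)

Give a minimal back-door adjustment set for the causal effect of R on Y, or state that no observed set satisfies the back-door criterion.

desc(R)\{R}={L,X,Y}; candidates ⊆ {P}.
R↔Y: latent back-door arc(s) into R.
size 0: {}; under {} R still reaches {Y} ∋ Y.
size 1: {P}; under {P} R still reaches {Y} ∋ Y.
R↔Y cannot be blocked by any observed set — no back-door set.

R→Y: no observed back-door set.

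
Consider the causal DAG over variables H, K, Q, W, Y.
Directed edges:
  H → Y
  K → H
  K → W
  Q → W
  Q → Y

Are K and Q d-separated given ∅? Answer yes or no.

Bayes-Ball from K | ∅ reaches {H,W,Y}.
Q ∉ reach(K|∅) ⇒ K ⊥ Q | ∅.

Yes — K ⊥ Q | ∅.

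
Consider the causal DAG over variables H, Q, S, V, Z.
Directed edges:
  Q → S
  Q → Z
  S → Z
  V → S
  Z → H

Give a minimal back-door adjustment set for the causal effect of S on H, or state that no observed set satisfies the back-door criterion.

S→H: minimal back-door set {Q}.

desc(S)\{S}={H,Z}; candidates ⊆ {Q,V}.
size 0: {}; under {} S still reaches {H,Q,V,Z} ∋ H.
{Q}: S⊥H given {Q} in G with S→· removed — back-door holds.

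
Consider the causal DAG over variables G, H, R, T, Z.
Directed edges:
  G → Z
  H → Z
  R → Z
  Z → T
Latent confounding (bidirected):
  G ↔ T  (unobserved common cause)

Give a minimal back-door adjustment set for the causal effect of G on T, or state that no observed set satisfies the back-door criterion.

desc(G)\{G}={T,Z}; candidates ⊆ {H,R}.
G↔T: latent back-door arc(s) into G.
size 0: {}; under {} G still reaches {T} ∋ T.
size 1: {H}, {R}; under {H} G still reaches {T} ∋ T.
size 2: {H,R}; under {H,R} G still reaches {T} ∋ T.
G↔T cannot be blocked by any observed set — no back-door set.

G→T: no observed back-door set.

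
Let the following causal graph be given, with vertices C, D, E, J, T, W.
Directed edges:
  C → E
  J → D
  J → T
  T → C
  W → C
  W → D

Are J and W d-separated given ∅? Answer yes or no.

Bayes-Ball from J | ∅ reaches {C,D,E,T}.
W ∉ reach(J|∅) ⇒ J ⊥ W | ∅.

Yes — J ⊥ W | ∅.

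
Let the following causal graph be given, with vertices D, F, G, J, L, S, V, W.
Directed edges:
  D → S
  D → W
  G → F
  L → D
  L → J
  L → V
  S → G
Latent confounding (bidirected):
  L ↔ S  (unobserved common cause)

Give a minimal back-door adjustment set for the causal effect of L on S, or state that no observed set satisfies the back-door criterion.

desc(L)\{L}={D,F,G,J,S,V,W}; candidates ⊆ {—}.
L↔S: latent back-door arc(s) into L.
size 0: {}; under {} L still reaches {F,G,S} ∋ S.
L↔S cannot be blocked by any observed set — no back-door set.

L→S: no observed back-door set.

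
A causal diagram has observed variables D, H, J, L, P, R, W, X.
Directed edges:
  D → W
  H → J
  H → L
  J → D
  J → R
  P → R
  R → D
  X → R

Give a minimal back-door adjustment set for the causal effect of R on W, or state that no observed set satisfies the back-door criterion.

R→W: minimal back-door set {J}.

desc(R)\{R}={D,W}; candidates ⊆ {H,J,L,P,X}.
size 0: {}; under {} R still reaches {D,H,J,L,P,W,X} ∋ W.
{J}: R⊥W given {J} in G with R→· removed — back-door holds.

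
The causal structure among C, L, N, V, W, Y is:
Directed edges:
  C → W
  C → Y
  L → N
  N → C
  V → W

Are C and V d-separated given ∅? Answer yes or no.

Bayes-Ball from C | ∅ reaches {L,N,W,Y}.
V ∉ reach(C|∅) ⇒ C ⊥ V | ∅.

Yes — C ⊥ V | ∅.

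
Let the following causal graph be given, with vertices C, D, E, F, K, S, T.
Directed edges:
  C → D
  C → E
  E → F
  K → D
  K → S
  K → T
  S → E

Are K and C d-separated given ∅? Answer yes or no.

Bayes-Ball from K | ∅ reaches {D,E,F,S,T}.
C ∉ reach(K|∅) ⇒ K ⊥ C | ∅.

Yes — K ⊥ C | ∅.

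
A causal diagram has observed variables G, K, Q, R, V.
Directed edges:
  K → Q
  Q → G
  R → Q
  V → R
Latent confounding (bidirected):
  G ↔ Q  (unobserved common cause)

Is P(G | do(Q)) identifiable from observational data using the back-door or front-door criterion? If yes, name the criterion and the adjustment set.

desc(Q)\{Q}={G}; candidates ⊆ {K,R,V}.
Q↔G: latent back-door arc(s) into Q.
size 0: {}; under {} Q still reaches {G,K,R,V} ∋ G.
size 1: {K}, {R}, {V}; under {K} Q still reaches {G,R,V} ∋ G.
size 2: {K,R}, {K,V}, {R,V}; under {K,R} Q still reaches {G} ∋ G.
Q↔G cannot be blocked by any observed set — no back-door set.
No mediator lies on a directed Q→…→G path.
Neither criterion identifies P(G|do(Q)) in this graph.

P(G|do(Q)): not identifiable (no BD/FD set).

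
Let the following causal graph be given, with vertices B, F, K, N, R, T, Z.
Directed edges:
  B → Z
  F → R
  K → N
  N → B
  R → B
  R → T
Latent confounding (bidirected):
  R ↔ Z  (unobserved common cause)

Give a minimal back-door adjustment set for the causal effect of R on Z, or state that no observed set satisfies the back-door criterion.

desc(R)\{R}={B,T,Z}; candidates ⊆ {F,K,N}.
R↔Z: latent back-door arc(s) into R.
size 0: {}; under {} R still reaches {F,Z} ∋ Z.
size 1: {F}, {K}, {N}; under {F} R still reaches {Z} ∋ Z.
size 2: {F,K}, {F,N}, {K,N}; under {F,K} R still reaches {Z} ∋ Z.
R↔Z cannot be blocked by any observed set — no back-door set.

R→Z: no observed back-door set.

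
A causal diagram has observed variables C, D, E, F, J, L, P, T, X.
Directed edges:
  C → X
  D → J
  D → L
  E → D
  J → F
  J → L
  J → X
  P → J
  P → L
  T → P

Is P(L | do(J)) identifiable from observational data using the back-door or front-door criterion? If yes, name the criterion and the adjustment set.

desc(J)\{J}={F,L,X}; candidates ⊆ {C,D,E,P,T}.
size 0: {}; under {} J still reaches {D,E,L,P,T} ∋ L.
size 1: {C}, {D}, {E} …(+2); under {C} J still reaches {D,E,L,P,T} ∋ L.
{D,P}: J⊥L given {D,P} in G with J→· removed — back-door holds.
P(L|do(J)) = Σ_{D,P} P(L|J,D,P)·P(D,P).

P(L|do(J)): backdoor, adjust for {D, P}.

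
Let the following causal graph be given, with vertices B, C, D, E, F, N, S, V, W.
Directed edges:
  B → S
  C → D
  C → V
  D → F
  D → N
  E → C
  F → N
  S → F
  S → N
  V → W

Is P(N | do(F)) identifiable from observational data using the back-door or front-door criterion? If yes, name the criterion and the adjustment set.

desc(F)\{F}={N}; candidates ⊆ {B,C,D,E,S,V,W}.
size 0: {}; under {} F still reaches {B,C,D,E,N,S,V,W} ∋ N.
size 1: {B}, {C}, {D} …(+4); under {B} F still reaches {C,D,E,N,S,V,W} ∋ N.
{D,S}: F⊥N given {D,S} in G with F→· removed — back-door holds.
P(N|do(F)) = Σ_{D,S} P(N|F,D,S)·P(D,S).

P(N|do(F)): backdoor, adjust for {D, S}.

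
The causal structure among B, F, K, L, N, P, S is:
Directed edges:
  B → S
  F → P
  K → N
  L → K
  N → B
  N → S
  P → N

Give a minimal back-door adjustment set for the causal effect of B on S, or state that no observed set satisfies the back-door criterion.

desc(B)\{B}={S}; candidates ⊆ {F,K,L,N,P}.
size 0: {}; under {} B still reaches {F,K,L,N,P,S} ∋ S.
{N}: B⊥S given {N} in G with B→· removed — back-door holds.

B→S: minimal back-door set {N}.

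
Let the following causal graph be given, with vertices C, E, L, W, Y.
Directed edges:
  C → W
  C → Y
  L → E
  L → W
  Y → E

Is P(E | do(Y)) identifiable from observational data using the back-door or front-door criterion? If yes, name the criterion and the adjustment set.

desc(Y)\{Y}={E}; candidates ⊆ {C,L,W}.
∅: Y⊥E given ∅ in G with Y→· removed — back-door holds.
P(E|do(Y)) = P(E|Y) — no adjustment needed.

P(E|do(Y)): backdoor, adjust for ∅.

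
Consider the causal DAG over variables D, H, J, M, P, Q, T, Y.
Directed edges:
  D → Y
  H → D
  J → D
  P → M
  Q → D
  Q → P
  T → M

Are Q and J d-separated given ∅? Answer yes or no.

Yes — Q ⊥ J | ∅.

Bayes-Ball from Q | ∅ reaches {D,M,P,Y}.
J ∉ reach(Q|∅) ⇒ Q ⊥ J | ∅.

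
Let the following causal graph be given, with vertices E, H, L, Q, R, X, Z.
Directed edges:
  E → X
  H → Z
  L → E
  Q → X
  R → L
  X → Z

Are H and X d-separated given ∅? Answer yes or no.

Bayes-Ball from H | ∅ reaches {Z}.
X ∉ reach(H|∅) ⇒ H ⊥ X | ∅.

Yes — H ⊥ X | ∅.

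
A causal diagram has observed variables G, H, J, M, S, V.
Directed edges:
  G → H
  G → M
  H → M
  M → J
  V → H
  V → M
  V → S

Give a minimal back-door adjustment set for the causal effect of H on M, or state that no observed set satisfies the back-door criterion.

H→M: minimal back-door set {G, V}.

desc(H)\{H}={J,M}; candidates ⊆ {G,S,V}.
size 0: {}; under {} H still reaches {G,J,M,S,V} ∋ M.
size 1: {G}, {S}, {V}; under {G} H still reaches {J,M,S,V} ∋ M.
{G,V}: H⊥M given {G,V} in G with H→· removed — back-door holds.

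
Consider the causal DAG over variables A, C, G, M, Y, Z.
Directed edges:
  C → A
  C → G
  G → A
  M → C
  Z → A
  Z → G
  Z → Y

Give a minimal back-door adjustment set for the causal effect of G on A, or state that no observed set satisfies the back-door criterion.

desc(G)\{G}={A}; candidates ⊆ {C,M,Y,Z}.
size 0: {}; under {} G still reaches {A,C,M,Y,Z} ∋ A.
size 1: {C}, {M}, {Y} …(+1); under {C} G still reaches {A,Y,Z} ∋ A.
{C,Z}: G⊥A given {C,Z} in G with G→· removed — back-door holds.

G→A: minimal back-door set {C, Z}.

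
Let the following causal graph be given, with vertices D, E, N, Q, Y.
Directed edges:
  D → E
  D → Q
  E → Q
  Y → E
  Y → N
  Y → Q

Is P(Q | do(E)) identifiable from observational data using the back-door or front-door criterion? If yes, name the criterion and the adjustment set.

P(Q|do(E)): backdoor, adjust for {D, Y}.

desc(E)\{E}={Q}; candidates ⊆ {D,N,Y}.
size 0: {}; under {} E still reaches {D,N,Q,Y} ∋ Q.
size 1: {D}, {N}, {Y}; under {D} E still reaches {N,Q,Y} ∋ Q.
{D,Y}: E⊥Q given {D,Y} in G with E→· removed — back-door holds.
P(Q|do(E)) = Σ_{D,Y} P(Q|E,D,Y)·P(D,Y).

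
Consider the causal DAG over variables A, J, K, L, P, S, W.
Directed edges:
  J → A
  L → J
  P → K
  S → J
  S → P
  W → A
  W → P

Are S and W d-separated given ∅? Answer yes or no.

Yes — S ⊥ W | ∅.

Bayes-Ball from S | ∅ reaches {A,J,K,P}.
W ∉ reach(S|∅) ⇒ S ⊥ W | ∅.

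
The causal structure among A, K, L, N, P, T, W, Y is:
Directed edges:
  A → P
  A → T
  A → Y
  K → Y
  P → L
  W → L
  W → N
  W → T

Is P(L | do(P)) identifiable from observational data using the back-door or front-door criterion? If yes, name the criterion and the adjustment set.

P(L|do(P)): backdoor, adjust for ∅.

desc(P)\{P}={L}; candidates ⊆ {A,K,N,T,W,Y}.
∅: P⊥L given ∅ in G with P→· removed — back-door holds.
P(L|do(P)) = P(L|P) — no adjustment needed.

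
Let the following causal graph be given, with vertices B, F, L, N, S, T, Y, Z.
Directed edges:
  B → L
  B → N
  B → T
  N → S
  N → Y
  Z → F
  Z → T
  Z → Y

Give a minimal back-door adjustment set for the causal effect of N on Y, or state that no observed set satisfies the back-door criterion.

N→Y: minimal back-door set ∅.

desc(N)\{N}={S,Y}; candidates ⊆ {B,F,L,T,Z}.
∅: N⊥Y given ∅ in G with N→· removed — back-door holds.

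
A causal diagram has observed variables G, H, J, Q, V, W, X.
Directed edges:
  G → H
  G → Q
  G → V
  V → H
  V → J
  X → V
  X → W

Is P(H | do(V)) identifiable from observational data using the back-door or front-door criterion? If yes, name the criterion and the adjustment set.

desc(V)\{V}={H,J}; candidates ⊆ {G,Q,W,X}.
size 0: {}; under {} V still reaches {G,H,Q,W,X} ∋ H.
{G}: V⊥H given {G} in G with V→· removed — back-door holds.
P(H|do(V)) = Σ_{G} P(H|V,G)·P(G).

P(H|do(V)): backdoor, adjust for {G}.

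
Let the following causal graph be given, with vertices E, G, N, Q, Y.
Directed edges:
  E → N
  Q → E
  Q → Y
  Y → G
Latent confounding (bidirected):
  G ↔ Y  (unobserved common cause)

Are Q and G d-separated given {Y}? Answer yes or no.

No — Q and G are d-connected given {Y}.

Bayes-Ball from Q | {Y} reaches {E,G,N}.
G ∈ reach(Q|{Y}) ⇒ Q ⊥̸ G | {Y}.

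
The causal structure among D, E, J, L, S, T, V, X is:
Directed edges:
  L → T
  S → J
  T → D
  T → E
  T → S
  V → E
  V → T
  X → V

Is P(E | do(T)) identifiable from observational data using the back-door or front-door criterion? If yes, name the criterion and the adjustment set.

P(E|do(T)): backdoor, adjust for {V}.

desc(T)\{T}={D,E,J,S}; candidates ⊆ {L,V,X}.
size 0: {}; under {} T still reaches {E,L,V,X} ∋ E.
{V}: T⊥E given {V} in G with T→· removed — back-door holds.
P(E|do(T)) = Σ_{V} P(E|T,V)·P(V).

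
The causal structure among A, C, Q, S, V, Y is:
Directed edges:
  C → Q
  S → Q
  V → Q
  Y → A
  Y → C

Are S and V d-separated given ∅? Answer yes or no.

Bayes-Ball from S | ∅ reaches {Q}.
V ∉ reach(S|∅) ⇒ S ⊥ V | ∅.

Yes — S ⊥ V | ∅.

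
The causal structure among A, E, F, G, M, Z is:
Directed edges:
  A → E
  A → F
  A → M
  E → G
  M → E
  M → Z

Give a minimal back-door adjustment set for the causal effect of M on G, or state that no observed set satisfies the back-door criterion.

M→G: minimal back-door set {A}.

desc(M)\{M}={E,G,Z}; candidates ⊆ {A,F}.
size 0: {}; under {} M still reaches {A,E,F,G} ∋ G.
{A}: M⊥G given {A} in G with M→· removed — back-door holds.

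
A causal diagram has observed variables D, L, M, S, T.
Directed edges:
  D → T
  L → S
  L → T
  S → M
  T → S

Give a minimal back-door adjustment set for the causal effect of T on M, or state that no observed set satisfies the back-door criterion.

desc(T)\{T}={M,S}; candidates ⊆ {D,L}.
size 0: {}; under {} T still reaches {D,L,M,S} ∋ M.
{L}: T⊥M given {L} in G with T→· removed — back-door holds.

T→M: minimal back-door set {L}.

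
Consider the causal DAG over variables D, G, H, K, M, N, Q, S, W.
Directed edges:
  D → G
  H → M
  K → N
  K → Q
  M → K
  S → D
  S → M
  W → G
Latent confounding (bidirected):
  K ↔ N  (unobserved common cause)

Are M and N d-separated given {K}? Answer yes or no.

No — M and N are d-connected given {K}.

Bayes-Ball from M | {K} reaches {D,G,H,N,S}.
N ∈ reach(M|{K}) ⇒ M ⊥̸ N | {K}.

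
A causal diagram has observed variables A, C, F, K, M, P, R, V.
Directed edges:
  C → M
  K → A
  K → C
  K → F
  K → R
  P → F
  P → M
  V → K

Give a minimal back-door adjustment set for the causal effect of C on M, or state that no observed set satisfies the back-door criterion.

desc(C)\{C}={M}; candidates ⊆ {A,F,K,P,R,V}.
∅: C⊥M given ∅ in G with C→· removed — back-door holds.

C→M: minimal back-door set ∅.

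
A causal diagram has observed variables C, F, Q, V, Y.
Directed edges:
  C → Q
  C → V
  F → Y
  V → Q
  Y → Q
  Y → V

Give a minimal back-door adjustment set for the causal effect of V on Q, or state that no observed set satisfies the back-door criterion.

desc(V)\{V}={Q}; candidates ⊆ {C,F,Y}.
size 0: {}; under {} V still reaches {C,F,Q,Y} ∋ Q.
size 1: {C}, {F}, {Y}; under {C} V still reaches {F,Q,Y} ∋ Q.
{C,Y}: V⊥Q given {C,Y} in G with V→· removed — back-door holds.

V→Q: minimal back-door set {C, Y}.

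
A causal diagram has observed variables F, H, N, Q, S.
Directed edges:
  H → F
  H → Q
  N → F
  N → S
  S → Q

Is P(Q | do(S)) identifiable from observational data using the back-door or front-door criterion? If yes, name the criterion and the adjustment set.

P(Q|do(S)): backdoor, adjust for ∅.

desc(S)\{S}={Q}; candidates ⊆ {F,H,N}.
∅: S⊥Q given ∅ in G with S→· removed — back-door holds.
P(Q|do(S)) = P(Q|S) — no adjustment needed.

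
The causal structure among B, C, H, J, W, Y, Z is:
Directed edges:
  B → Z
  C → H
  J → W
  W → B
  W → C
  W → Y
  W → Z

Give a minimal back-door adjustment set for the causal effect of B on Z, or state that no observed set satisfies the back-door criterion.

B→Z: minimal back-door set {W}.

desc(B)\{B}={Z}; candidates ⊆ {C,H,J,W,Y}.
size 0: {}; under {} B still reaches {C,H,J,W,Y,Z} ∋ Z.
{W}: B⊥Z given {W} in G with B→· removed — back-door holds.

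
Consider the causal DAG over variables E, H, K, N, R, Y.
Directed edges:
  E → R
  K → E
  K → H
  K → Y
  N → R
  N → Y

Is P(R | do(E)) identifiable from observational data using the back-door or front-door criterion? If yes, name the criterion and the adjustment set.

P(R|do(E)): backdoor, adjust for ∅.

desc(E)\{E}={R}; candidates ⊆ {H,K,N,Y}.
∅: E⊥R given ∅ in G with E→· removed — back-door holds.
P(R|do(E)) = P(R|E) — no adjustment needed.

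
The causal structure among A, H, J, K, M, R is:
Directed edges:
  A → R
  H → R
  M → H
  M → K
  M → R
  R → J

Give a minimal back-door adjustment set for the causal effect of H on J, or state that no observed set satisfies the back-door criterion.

H→J: minimal back-door set {M}.

desc(H)\{H}={J,R}; candidates ⊆ {A,K,M}.
size 0: {}; under {} H still reaches {J,K,M,R} ∋ J.
{M}: H⊥J given {M} in G with H→· removed — back-door holds.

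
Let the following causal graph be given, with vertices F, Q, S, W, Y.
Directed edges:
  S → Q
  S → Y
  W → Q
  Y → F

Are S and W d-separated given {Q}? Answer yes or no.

No — S and W are d-connected given {Q}.

Bayes-Ball from S | {Q} reaches {F,W,Y}.
W ∈ reach(S|{Q}) ⇒ S ⊥̸ W | {Q}.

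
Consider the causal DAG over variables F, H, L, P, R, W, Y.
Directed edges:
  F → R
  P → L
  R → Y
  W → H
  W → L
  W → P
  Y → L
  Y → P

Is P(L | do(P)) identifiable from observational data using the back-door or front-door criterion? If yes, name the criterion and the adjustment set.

desc(P)\{P}={L}; candidates ⊆ {F,H,R,W,Y}.
size 0: {}; under {} P still reaches {F,H,L,R,W,Y} ∋ L.
size 1: {F}, {H}, {R} …(+2); under {F} P still reaches {H,L,R,W,Y} ∋ L.
{W,Y}: P⊥L given {W,Y} in G with P→· removed — back-door holds.
P(L|do(P)) = Σ_{W,Y} P(L|P,W,Y)·P(W,Y).

P(L|do(P)): backdoor, adjust for {W, Y}.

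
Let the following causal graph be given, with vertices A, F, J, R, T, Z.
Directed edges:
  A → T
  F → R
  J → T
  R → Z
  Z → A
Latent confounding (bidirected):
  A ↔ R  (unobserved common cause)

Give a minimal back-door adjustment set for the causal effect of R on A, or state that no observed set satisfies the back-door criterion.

desc(R)\{R}={A,T,Z}; candidates ⊆ {F,J}.
R↔A: latent back-door arc(s) into R.
size 0: {}; under {} R still reaches {A,F,T} ∋ A.
size 1: {F}, {J}; under {F} R still reaches {A,T} ∋ A.
size 2: {F,J}; under {F,J} R still reaches {A,T} ∋ A.
R↔A cannot be blocked by any observed set — no back-door set.

R→A: no observed back-door set.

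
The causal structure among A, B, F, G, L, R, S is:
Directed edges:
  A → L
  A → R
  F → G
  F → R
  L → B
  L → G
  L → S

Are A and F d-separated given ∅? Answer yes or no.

Bayes-Ball from A | ∅ reaches {B,G,L,R,S}.
F ∉ reach(A|∅) ⇒ A ⊥ F | ∅.

Yes — A ⊥ F | ∅.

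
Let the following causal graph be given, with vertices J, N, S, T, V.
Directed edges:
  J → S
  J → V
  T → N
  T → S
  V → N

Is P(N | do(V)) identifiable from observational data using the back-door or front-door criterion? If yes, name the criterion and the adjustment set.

P(N|do(V)): backdoor, adjust for ∅.

desc(V)\{V}={N}; candidates ⊆ {J,S,T}.
∅: V⊥N given ∅ in G with V→· removed — back-door holds.
P(N|do(V)) = P(N|V) — no adjustment needed.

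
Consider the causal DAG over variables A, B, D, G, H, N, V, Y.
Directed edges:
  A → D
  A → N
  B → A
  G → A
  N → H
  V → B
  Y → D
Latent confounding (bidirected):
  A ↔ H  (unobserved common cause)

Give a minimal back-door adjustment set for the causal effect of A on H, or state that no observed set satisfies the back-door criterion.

desc(A)\{A}={D,H,N}; candidates ⊆ {B,G,V,Y}.
A↔H: latent back-door arc(s) into A.
size 0: {}; under {} A still reaches {B,G,H,V} ∋ H.
size 1: {B}, {G}, {V} …(+1); under {B} A still reaches {G,H} ∋ H.
size 2: {B,G}, {B,V}, {B,Y} …(+3); under {B,G} A still reaches {H} ∋ H.
A↔H cannot be blocked by any observed set — no back-door set.

A→H: no observed back-door set.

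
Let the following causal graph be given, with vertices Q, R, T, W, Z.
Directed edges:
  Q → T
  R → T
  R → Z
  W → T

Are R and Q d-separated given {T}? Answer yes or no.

No — R and Q are d-connected given {T}.

Bayes-Ball from R | {T} reaches {Q,W,Z}.
Q ∈ reach(R|{T}) ⇒ R ⊥̸ Q | {T}.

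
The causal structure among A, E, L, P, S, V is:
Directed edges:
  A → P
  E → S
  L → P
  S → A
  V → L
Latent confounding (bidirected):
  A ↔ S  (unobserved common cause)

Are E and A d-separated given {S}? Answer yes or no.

Bayes-Ball from E | {S} reaches {A,P}.
A ∈ reach(E|{S}) ⇒ E ⊥̸ A | {S}.

No — E and A are d-connected given {S}.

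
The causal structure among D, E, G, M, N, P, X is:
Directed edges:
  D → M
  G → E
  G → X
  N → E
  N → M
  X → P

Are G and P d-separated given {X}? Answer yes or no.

Yes — G ⊥ P | {X}.

Bayes-Ball from G | {X} reaches {E}.
P ∉ reach(G|{X}) ⇒ G ⊥ P | {X}.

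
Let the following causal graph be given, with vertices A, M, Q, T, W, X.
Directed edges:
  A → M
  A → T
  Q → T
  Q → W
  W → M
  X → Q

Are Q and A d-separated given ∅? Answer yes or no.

Yes — Q ⊥ A | ∅.

Bayes-Ball from Q | ∅ reaches {M,T,W,X}.
A ∉ reach(Q|∅) ⇒ Q ⊥ A | ∅.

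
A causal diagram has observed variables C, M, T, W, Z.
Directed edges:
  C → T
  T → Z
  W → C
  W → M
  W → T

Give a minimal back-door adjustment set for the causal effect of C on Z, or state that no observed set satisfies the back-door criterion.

C→Z: minimal back-door set {W}.

desc(C)\{C}={T,Z}; candidates ⊆ {M,W}.
size 0: {}; under {} C still reaches {M,T,W,Z} ∋ Z.
{W}: C⊥Z given {W} in G with C→· removed — back-door holds.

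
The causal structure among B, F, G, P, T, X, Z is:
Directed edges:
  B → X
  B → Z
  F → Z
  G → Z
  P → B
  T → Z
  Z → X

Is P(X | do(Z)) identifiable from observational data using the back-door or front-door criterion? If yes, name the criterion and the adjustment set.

desc(Z)\{Z}={X}; candidates ⊆ {B,F,G,P,T}.
size 0: {}; under {} Z still reaches {B,F,G,P,T,X} ∋ X.
{B}: Z⊥X given {B} in G with Z→· removed — back-door holds.
P(X|do(Z)) = Σ_{B} P(X|Z,B)·P(B).

P(X|do(Z)): backdoor, adjust for {B}.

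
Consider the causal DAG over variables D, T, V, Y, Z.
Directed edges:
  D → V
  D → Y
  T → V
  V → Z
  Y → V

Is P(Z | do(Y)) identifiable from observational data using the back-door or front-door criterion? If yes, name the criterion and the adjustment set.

P(Z|do(Y)): backdoor, adjust for {D}.

desc(Y)\{Y}={V,Z}; candidates ⊆ {D,T}.
size 0: {}; under {} Y still reaches {D,V,Z} ∋ Z.
{D}: Y⊥Z given {D} in G with Y→· removed — back-door holds.
P(Z|do(Y)) = Σ_{D} P(Z|Y,D)·P(D).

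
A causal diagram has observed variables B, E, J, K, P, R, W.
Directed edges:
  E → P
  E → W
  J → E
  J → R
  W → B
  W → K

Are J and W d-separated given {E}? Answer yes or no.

Yes — J ⊥ W | {E}.

Bayes-Ball from J | {E} reaches {R}.
W ∉ reach(J|{E}) ⇒ J ⊥ W | {E}.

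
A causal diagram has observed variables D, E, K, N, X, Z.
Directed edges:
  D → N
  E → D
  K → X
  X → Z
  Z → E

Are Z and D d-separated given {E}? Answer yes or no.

Bayes-Ball from Z | {E} reaches {K,X}.
D ∉ reach(Z|{E}) ⇒ Z ⊥ D | {E}.

Yes — Z ⊥ D | {E}.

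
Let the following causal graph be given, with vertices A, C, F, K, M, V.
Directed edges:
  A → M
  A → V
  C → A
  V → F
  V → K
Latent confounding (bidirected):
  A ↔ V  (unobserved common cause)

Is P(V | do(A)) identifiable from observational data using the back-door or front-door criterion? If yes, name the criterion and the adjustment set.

P(V|do(A)): not identifiable (no BD/FD set).

desc(A)\{A}={F,K,M,V}; candidates ⊆ {C}.
A↔V: latent back-door arc(s) into A.
size 0: {}; under {} A still reaches {C,F,K,V} ∋ V.
size 1: {C}; under {C} A still reaches {F,K,V} ∋ V.
A↔V cannot be blocked by any observed set — no back-door set.
No mediator lies on a directed A→…→V path.
Neither criterion identifies P(V|do(A)) in this graph.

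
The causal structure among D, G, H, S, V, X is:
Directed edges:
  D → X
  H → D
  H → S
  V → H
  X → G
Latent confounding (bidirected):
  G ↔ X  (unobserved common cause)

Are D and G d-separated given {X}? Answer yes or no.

Bayes-Ball from D | {X} reaches {G,H,S,V}.
G ∈ reach(D|{X}) ⇒ D ⊥̸ G | {X}.

No — D and G are d-connected given {X}.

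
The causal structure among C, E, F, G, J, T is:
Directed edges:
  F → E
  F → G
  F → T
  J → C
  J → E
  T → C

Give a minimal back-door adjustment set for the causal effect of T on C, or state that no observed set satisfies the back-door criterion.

desc(T)\{T}={C}; candidates ⊆ {E,F,G,J}.
∅: T⊥C given ∅ in G with T→· removed — back-door holds.

T→C: minimal back-door set ∅.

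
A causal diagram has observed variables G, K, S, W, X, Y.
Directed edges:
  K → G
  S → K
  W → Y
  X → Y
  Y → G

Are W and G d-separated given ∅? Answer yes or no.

No — W and G are d-connected given ∅.

Bayes-Ball from W | ∅ reaches {G,Y}.
G ∈ reach(W|∅) ⇒ W ⊥̸ G | ∅.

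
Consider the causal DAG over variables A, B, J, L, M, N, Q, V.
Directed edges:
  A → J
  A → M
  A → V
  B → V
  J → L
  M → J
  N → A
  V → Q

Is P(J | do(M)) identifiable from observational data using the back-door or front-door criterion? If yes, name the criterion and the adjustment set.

P(J|do(M)): backdoor, adjust for {A}.

desc(M)\{M}={J,L}; candidates ⊆ {A,B,N,Q,V}.
size 0: {}; under {} M still reaches {A,J,L,N,Q,V} ∋ J.
{A}: M⊥J given {A} in G with M→· removed — back-door holds.
P(J|do(M)) = Σ_{A} P(J|M,A)·P(A).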